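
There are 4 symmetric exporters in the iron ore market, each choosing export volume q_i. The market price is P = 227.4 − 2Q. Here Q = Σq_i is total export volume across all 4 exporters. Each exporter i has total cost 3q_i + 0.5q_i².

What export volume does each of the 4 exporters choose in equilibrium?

20.4

A representative exporter's profit is π_i = q_i(227.4 − 2Q) − 3q_i − 0.5q_i², with Q = q_i + Σ_{j≠i} q_j.
First-order condition: 224.4 − 5q_i − 2Σ_{j≠i} q_j = 0.
In a symmetric equilibrium every exporter chooses the same q, so Σ_{j≠i} q_j = 3q. The condition becomes 224.4 − 11q = 0, giving q = 224.4/11 = 20.4.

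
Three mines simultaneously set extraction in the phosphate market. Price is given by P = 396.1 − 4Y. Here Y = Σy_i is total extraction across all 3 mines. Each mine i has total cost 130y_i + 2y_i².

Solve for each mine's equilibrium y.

13.305

A representative mine's profit is π_i = y_i(396.1 − 4Y) − 130y_i − 2y_i², with Y = y_i + Σ_{j≠i} y_j.
First-order condition: 266.1 − 12y_i − 4Σ_{j≠i} y_j = 0.
With identical mines, set every y_j = y: then 266.1 − 12y − 8y = 0, i.e. y = 266.1/20 = 13.305.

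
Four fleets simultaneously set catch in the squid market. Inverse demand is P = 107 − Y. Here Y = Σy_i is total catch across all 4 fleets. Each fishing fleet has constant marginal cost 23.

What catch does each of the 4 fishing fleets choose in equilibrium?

A representative fishing fleet's profit is π_i = y_i(107 − Y) − 23y_i, with Y = y_i + Σ_{j≠i} y_j.
First-order condition: 84 − 2y_i − Σ_{j≠i} y_j = 0.
With identical fishing fleets, set every y_j = y: then 84 − 2y − 3y = 0, i.e. y = 84/5 = 16.8.

16.8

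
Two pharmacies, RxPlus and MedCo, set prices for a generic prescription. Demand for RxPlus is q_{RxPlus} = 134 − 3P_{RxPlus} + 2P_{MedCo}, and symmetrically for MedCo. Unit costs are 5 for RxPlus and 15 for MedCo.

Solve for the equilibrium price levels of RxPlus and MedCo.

RxPlus's profit: π = (P_{RxPlus} − 5)(134 − 3P_{RxPlus} + 2P_{MedCo}).
∂π/∂P_{RxPlus} = 149 − 6P_{RxPlus} + 2P_{MedCo} = 0 ⇒ P_{RxPlus} = 149/6 + (1/3)P_{MedCo}.
Similarly P_{MedCo} = 179/6 + (1/3)P_{RxPlus}.
Substituting the second reaction function into the first: P_{RxPlus} = 149/6 + (1/3)(179/6 + (1/3)P_{RxPlus}), which gives (8/9)P_{RxPlus} = 313/9 ⇒ P_{RxPlus} = 39.125.
Then P_{MedCo} = 179/6 + (1/3)·39.125 = 42.875.

39.125, 42.875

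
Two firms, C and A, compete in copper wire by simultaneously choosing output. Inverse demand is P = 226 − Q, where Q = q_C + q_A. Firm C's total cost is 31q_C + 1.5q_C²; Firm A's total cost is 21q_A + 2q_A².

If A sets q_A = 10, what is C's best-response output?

Firm C's profit: π = q_C(226 − (q_C + q_A)) − 31q_C − 1.5q_C².
∂π/∂q_C = 195 − 5q_C − q_A = 0, so q_C = 39 − 0.2q_A.
At q_A = 10: q_C = 39 − 0.2·10 = 37.

37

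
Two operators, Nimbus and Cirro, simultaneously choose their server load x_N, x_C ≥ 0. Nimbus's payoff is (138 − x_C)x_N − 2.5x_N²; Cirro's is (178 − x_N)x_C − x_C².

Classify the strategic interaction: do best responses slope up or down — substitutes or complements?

Expanding Nimbus's payoff: 138x_N − x_Cx_N − 2.5x_N².
∂π/∂x_N = 138 − x_C − 5x_N = 0, so x_N = 27.6 − 0.2x_C.
The best-response slope dx_N/dx_C = −0.2 < 0: the reaction function is downward-sloping, so the choices are strategic substitutes.

strategic substitutes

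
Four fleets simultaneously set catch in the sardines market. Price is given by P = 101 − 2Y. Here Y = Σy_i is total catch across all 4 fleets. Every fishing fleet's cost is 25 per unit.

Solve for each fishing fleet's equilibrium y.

7.6

A representative fishing fleet's profit is π_i = y_i(101 − 2Y) − 25y_i, with Y = y_i + Σ_{j≠i} y_j.
First-order condition: 76 − 4y_i − 2Σ_{j≠i} y_j = 0.
With identical fishing fleets, set every y_j = y: then 76 − 4y − 6y = 0, i.e. y = 76/10 = 7.6.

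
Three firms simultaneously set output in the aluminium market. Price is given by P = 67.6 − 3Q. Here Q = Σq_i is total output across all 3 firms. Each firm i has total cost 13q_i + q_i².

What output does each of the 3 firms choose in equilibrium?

3.9

A representative firm's profit is π_i = q_i(67.6 − 3Q) − 13q_i − q_i², with Q = q_i + Σ_{j≠i} q_j.
First-order condition: 54.6 − 8q_i − 3Σ_{j≠i} q_j = 0.
In a symmetric equilibrium every firm chooses the same q, so Σ_{j≠i} q_j = 2q. The condition becomes 54.6 − 14q = 0, giving q = 54.6/14 = 3.9.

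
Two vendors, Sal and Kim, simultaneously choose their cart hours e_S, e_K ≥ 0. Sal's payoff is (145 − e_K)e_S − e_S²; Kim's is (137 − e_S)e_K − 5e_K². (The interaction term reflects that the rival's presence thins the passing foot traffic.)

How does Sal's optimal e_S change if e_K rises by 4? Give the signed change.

Expanding Sal's payoff: 145e_S − e_Ke_S − e_S².
∂π/∂e_S = 145 − e_K − 2e_S = 0, so e_S = 72.5 − 0.5e_K.
The reaction-function slope is −0.5, so a 4-unit rise in e_K moves e_S by −0.5 × 4 = −2. Sal's best response falls — the actions are strategic substitutes.

-2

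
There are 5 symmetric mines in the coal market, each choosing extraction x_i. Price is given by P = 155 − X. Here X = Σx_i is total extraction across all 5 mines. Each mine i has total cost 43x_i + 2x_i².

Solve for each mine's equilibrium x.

A representative mine's profit is π_i = x_i(155 − X) − 43x_i − 2x_i², with X = x_i + Σ_{j≠i} x_j.
First-order condition: 112 − 6x_i − Σ_{j≠i} x_j = 0.
In a symmetric equilibrium every mine chooses the same x, so Σ_{j≠i} x_j = 4x. The condition becomes 112 − 10x = 0, giving x = 112/10 = 11.2.

11.2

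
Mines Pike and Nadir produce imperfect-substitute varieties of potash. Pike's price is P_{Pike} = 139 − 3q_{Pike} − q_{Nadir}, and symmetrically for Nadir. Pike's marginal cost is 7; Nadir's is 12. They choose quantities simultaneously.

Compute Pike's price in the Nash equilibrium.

64

Mine Pike's profit: π = q_{Pike}(139 − 3q_{Pike} − q_{Nadir}) − 7q_{Pike}.
∂π/∂q_{Pike} = 132 − 6q_{Pike} − q_{Nadir} = 0 ⇒ q_{Pike} = 22 − (1/6)q_{Nadir}.
Similarly q_{Nadir} = 127/6 − (1/6)q_{Pike}.
Substituting the second reaction function into the first: q_{Pike} = 22 − (1/6)(127/6 − (1/6)q_{Pike}), which gives (35/36)q_{Pike} = 665/36 ⇒ q_{Pike} = 19.
Then q_{Nadir} = 127/6 − (1/6)·19 = 18.
P_{Pike} = 139 − 3·19 − 18 = 64.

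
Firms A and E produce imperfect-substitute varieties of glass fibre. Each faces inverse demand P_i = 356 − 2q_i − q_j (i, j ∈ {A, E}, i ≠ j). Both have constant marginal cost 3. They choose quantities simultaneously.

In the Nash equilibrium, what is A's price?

144.2

Firm A's profit: π = q_A(356 − 2q_A − q_E) − 3q_A.
∂π/∂q_A = 353 − 4q_A − q_E = 0 ⇒ q_A = 88.25 − 0.25q_E.
By symmetry q_E = q_A; substituting into the reaction function, 1.25q_A = 88.25 and q_A = 70.6.
P_A = 356 − 2·70.6 − 70.6 = 144.2.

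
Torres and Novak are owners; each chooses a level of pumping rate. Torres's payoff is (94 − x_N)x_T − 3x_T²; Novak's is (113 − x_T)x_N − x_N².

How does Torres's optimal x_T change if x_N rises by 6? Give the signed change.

-1

Expanding Torres's payoff: 94x_T − x_Nx_T − 3x_T².
∂π/∂x_T = 94 − x_N − 6x_T = 0, so x_T = 47/3 − (1/6)x_N.
The reaction-function slope is −1/6, so a 6-unit rise in x_N moves x_T by −1/6 × 6 = −1. Torres's best response falls — the actions are strategic substitutes.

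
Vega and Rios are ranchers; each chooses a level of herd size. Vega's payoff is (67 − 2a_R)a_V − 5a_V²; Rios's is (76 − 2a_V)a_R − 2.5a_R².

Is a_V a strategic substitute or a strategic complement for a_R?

strategic substitutes

Expanding Vega's payoff: 67a_V − 2a_Ra_V − 5a_V².
∂π/∂a_V = 67 − 2a_R − 10a_V = 0, so a_V = 6.7 − 0.2a_R.
The best-response slope da_V/da_R = −0.2 < 0: the reaction function is downward-sloping, so the choices are strategic substitutes.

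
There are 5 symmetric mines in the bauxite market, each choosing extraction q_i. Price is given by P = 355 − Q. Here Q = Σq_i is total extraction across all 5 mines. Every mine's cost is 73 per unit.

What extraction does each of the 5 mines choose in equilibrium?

47

A representative mine's profit is π_i = q_i(355 − Q) − 73q_i, with Q = q_i + Σ_{j≠i} q_j.
First-order condition: 282 − 2q_i − Σ_{j≠i} q_j = 0.
In a symmetric equilibrium every mine chooses the same q, so Σ_{j≠i} q_j = 4q. The condition becomes 282 − 6q = 0, giving q = 282/6 = 47.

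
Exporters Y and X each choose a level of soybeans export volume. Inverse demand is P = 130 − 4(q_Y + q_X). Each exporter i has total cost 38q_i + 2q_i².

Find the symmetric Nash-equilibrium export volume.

Exporter Y's profit: π = q_Y(130 − 4(q_Y + q_X)) − 38q_Y − 2q_Y².
∂π/∂q_Y = 92 − 12q_Y − 4q_X = 0, so q_Y = 23/3 − (1/3)q_X.
By symmetry q_X = q_Y; substituting into the reaction function, (4/3)q_Y = 23/3 and q_Y = 5.75.

5.75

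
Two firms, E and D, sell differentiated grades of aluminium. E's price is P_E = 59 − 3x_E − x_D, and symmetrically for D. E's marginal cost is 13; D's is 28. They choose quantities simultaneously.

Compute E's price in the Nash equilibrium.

34

Firm E's profit: π = x_E(59 − 3x_E − x_D) − 13x_E.
∂π/∂x_E = 46 − 6x_E − x_D = 0 ⇒ x_E = 23/3 − (1/6)x_D.
Similarly x_D = 31/6 − (1/6)x_E.
Substituting the second reaction function into the first: x_E = 23/3 − (1/6)(31/6 − (1/6)x_E), which gives (35/36)x_E = 245/36 ⇒ x_E = 7.
Then x_D = 31/6 − (1/6)·7 = 4.
P_E = 59 − 3·7 − 4 = 34.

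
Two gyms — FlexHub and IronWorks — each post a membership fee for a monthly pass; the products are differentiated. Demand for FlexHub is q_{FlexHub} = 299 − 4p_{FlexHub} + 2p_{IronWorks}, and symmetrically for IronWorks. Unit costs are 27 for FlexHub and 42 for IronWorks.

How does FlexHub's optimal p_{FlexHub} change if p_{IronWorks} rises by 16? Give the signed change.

4

FlexHub's profit: π = (p_{FlexHub} − 27)(299 − 4p_{FlexHub} + 2p_{IronWorks}).
∂π/∂p_{FlexHub} = 407 − 8p_{FlexHub} + 2p_{IronWorks} = 0 ⇒ p_{FlexHub} = 50.875 + 0.25p_{IronWorks}.
The reaction-function slope is 0.25, so a 16-unit rise in p_{IronWorks} moves p_{FlexHub} by 0.25 × 16 = 4. FlexHub's best response rises — the actions are strategic complements.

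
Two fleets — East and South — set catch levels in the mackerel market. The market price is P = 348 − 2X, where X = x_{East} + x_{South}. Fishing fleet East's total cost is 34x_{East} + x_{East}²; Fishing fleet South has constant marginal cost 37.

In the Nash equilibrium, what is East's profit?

Fishing fleet East's profit: π = x_{East}(348 − 2(x_{East} + x_{South})) − 34x_{East} − x_{East}².
∂π/∂x_{East} = 314 − 6x_{East} − 2x_{South} = 0, so x_{East} = 157/3 − (1/3)x_{South}.
For South: ∂π/∂x_{South} = 311 − 4x_{South} − 2x_{East} = 0 ⇒ x_{South} = 77.75 − 0.5x_{East}.
Substituting the second reaction function into the first: x_{East} = 157/3 − (1/3)(77.75 − 0.5x_{East}), which gives (5/6)x_{East} = 317/12 ⇒ x_{East} = 31.7.
Then x_{South} = 77.75 − 0.5·31.7 = 61.9.
Price P = 348 − 2·93.6 = 160.8.
East's profit: (160.8 − 34)·31.7 − (31.7)² = 3014.67.

3014.67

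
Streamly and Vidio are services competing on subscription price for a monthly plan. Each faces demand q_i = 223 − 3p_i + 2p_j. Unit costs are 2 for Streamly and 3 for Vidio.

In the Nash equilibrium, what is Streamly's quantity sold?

Streamly's profit: π = (p_{Streamly} − 2)(223 − 3p_{Streamly} + 2p_{Vidio}).
∂π/∂p_{Streamly} = 229 − 6p_{Streamly} + 2p_{Vidio} = 0 ⇒ p_{Streamly} = 229/6 + (1/3)p_{Vidio}.
Similarly p_{Vidio} = 116/3 + (1/3)p_{Streamly}.
Plugging p_{Vidio} into Streamly's best response: p_{Streamly} = 229/6 + (1/3)(116/3 + (1/3)p_{Streamly}) ⇒ (8/9)p_{Streamly} = 919/18, so p_{Streamly} = 57.4375.
Then p_{Vidio} = 116/3 + (1/3)·57.4375 = 57.8125.
q_{Streamly} = 223 − 3·57.4375 + 2·57.8125 = 166.3125.

166.3125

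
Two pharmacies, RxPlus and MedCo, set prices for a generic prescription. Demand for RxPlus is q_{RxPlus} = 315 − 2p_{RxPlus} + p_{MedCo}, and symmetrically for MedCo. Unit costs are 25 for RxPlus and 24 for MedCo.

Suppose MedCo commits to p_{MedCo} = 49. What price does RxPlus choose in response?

RxPlus's profit: π = (p_{RxPlus} − 25)(315 − 2p_{RxPlus} + p_{MedCo}).
∂π/∂p_{RxPlus} = 365 − 4p_{RxPlus} + p_{MedCo} = 0 ⇒ p_{RxPlus} = 91.25 + 0.25p_{MedCo}.
At p_{MedCo} = 49: p_{RxPlus} = 91.25 + 0.25·49 = 103.5.

103.5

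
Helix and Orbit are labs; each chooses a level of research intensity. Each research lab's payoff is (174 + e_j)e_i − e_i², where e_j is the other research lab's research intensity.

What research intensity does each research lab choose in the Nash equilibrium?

174

Helix's payoff is (174 + e_O)e_H − e_H².
∂π/∂e_H = 174 + e_O − 2e_H = 0, so e_H = 87 + 0.5e_O.
By symmetry e_O = e_H; substituting into the reaction function, 0.5e_H = 87 and e_H = 174.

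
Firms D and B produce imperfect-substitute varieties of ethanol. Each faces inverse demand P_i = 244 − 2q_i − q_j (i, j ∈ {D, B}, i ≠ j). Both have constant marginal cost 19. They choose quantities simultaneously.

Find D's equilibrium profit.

4050

Firm D's profit: π = q_D(244 − 2q_D − q_B) − 19q_D.
∂π/∂q_D = 225 − 4q_D − q_B = 0 ⇒ q_D = 56.25 − 0.25q_B.
By symmetry q_B = q_D; substituting into the reaction function, 1.25q_D = 56.25 and q_D = 45.
P_D = 244 − 2·45 − 45 = 109.
Profit = (109 − 19)·45 = 4050.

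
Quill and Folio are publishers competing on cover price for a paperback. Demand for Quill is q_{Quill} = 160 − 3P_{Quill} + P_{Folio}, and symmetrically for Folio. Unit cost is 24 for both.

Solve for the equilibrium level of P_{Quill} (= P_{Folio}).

Quill's profit: π = (P_{Quill} − 24)(160 − 3P_{Quill} + P_{Folio}).
∂π/∂P_{Quill} = 232 − 6P_{Quill} + P_{Folio} = 0 ⇒ P_{Quill} = 116/3 + (1/6)P_{Folio}.
By symmetry P_{Folio} = P_{Quill}; substituting into the reaction function, (5/6)P_{Quill} = 116/3 and P_{Quill} = 46.4.

46.4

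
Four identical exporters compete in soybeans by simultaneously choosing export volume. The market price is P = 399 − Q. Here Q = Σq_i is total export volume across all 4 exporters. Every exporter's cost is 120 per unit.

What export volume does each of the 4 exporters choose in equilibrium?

A representative exporter's profit is π_i = q_i(399 − Q) − 120q_i, with Q = q_i + Σ_{j≠i} q_j.
First-order condition: 279 − 2q_i − Σ_{j≠i} q_j = 0.
With identical exporters, set every q_j = q: then 279 − 2q − 3q = 0, i.e. q = 279/5 = 55.8.

55.8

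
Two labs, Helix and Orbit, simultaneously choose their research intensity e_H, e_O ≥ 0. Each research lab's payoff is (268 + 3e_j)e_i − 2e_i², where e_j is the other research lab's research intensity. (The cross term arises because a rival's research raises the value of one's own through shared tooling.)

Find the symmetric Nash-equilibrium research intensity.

Helix's payoff is (268 + 3e_O)e_H − 2e_H².
∂π/∂e_H = 268 + 3e_O − 4e_H = 0, so e_H = 67 + 0.75e_O.
Setting e_H = e_O in the reaction function: e_H = 67 + 0.75e_H, so e_H = 67 / 0.25 = 268.

268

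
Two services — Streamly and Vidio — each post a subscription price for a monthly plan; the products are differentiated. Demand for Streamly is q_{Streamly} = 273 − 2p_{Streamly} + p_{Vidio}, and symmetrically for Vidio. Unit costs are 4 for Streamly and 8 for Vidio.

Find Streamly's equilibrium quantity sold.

Streamly's profit: π = (p_{Streamly} − 4)(273 − 2p_{Streamly} + p_{Vidio}).
∂π/∂p_{Streamly} = 281 − 4p_{Streamly} + p_{Vidio} = 0 ⇒ p_{Streamly} = 70.25 + 0.25p_{Vidio}.
Similarly p_{Vidio} = 72.25 + 0.25p_{Streamly}.
Plugging p_{Vidio} into Streamly's best response: p_{Streamly} = 70.25 + 0.25(72.25 + 0.25p_{Streamly}) ⇒ 0.9375p_{Streamly} = 88.3125, so p_{Streamly} = 94.2.
Then p_{Vidio} = 72.25 + 0.25·94.2 = 95.8.
q_{Streamly} = 273 − 2·94.2 + 95.8 = 180.4.

180.4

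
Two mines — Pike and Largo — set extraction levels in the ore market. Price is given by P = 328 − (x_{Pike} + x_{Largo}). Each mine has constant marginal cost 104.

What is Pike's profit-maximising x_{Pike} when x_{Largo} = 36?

Mine Pike's profit: π = x_{Pike}(328 − (x_{Pike} + x_{Largo})) − 104x_{Pike}.
∂π/∂x_{Pike} = 224 − 2x_{Pike} − x_{Largo} = 0, so x_{Pike} = 112 − 0.5x_{Largo}.
At x_{Largo} = 36: x_{Pike} = 112 − 0.5·36 = 94.

94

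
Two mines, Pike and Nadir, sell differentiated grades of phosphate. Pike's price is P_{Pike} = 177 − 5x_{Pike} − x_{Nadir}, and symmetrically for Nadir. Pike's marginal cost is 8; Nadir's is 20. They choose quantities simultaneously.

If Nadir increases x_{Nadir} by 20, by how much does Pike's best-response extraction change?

-2

Mine Pike's profit: π = x_{Pike}(177 − 5x_{Pike} − x_{Nadir}) − 8x_{Pike}.
∂π/∂x_{Pike} = 169 − 10x_{Pike} − x_{Nadir} = 0 ⇒ x_{Pike} = 16.9 − 0.1x_{Nadir}.
The reaction-function slope is −0.1, so a 20-unit rise in x_{Nadir} moves x_{Pike} by −0.1 × 20 = −2. Pike's best response falls — the actions are strategic substitutes.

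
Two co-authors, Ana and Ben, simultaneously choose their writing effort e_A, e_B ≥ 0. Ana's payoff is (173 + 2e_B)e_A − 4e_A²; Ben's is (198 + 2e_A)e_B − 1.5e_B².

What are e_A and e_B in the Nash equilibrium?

Expanding Ana's payoff: 173e_A + 2e_Be_A − 4e_A².
∂π/∂e_A = 173 + 2e_B − 8e_A = 0, so e_A = 21.625 + 0.25e_B.
Likewise for Ben: e_B = 66 + (2/3)e_A.
Solving the two reaction functions simultaneously: (1 − (0.25)(2/3))e_A = 21.625 + 0.25·66, so (5/6)e_A = 38.125 and e_A = 45.75.
Then e_B = 66 + (2/3)·45.75 = 96.5.

45.75, 96.5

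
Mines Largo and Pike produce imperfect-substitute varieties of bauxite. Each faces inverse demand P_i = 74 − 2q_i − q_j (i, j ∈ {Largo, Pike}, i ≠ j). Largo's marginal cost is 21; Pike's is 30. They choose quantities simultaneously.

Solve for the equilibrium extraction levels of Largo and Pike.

Mine Largo's profit: π = q_{Largo}(74 − 2q_{Largo} − q_{Pike}) − 21q_{Largo}.
∂π/∂q_{Largo} = 53 − 4q_{Largo} − q_{Pike} = 0 ⇒ q_{Largo} = 13.25 − 0.25q_{Pike}.
Similarly q_{Pike} = 11 − 0.25q_{Largo}.
Solving the two reaction functions simultaneously: (1 − (−0.25)(−0.25))q_{Largo} = 13.25 − 0.25·11, so 0.9375q_{Largo} = 10.5 and q_{Largo} = 11.2.
Then q_{Pike} = 11 − 0.25·11.2 = 8.2.

11.2, 8.2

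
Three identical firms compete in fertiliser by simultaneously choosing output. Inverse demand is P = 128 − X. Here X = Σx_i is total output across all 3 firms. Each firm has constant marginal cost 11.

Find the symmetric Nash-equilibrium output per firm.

A representative firm's profit is π_i = x_i(128 − X) − 11x_i, with X = x_i + Σ_{j≠i} x_j.
First-order condition: 117 − 2x_i − Σ_{j≠i} x_j = 0.
With identical firms, set every x_j = x: then 117 − 2x − 2x = 0, i.e. x = 117/4 = 29.25.

29.25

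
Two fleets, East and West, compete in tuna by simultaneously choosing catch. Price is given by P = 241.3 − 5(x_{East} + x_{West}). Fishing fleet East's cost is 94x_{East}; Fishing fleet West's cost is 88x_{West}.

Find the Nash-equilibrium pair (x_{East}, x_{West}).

Fishing fleet East's profit: π = x_{East}(241.3 − 5(x_{East} + x_{West})) − 94x_{East}.
∂π/∂x_{East} = 147.3 − 10x_{East} − 5x_{West} = 0, so x_{East} = 14.73 − 0.5x_{West}.
By the same steps for West: x_{West} = 15.33 − 0.5x_{East}.
Substituting the second reaction function into the first: x_{East} = 14.73 − 0.5(15.33 − 0.5x_{East}), which gives 0.75x_{East} = 7.065 ⇒ x_{East} = 9.42.
Then x_{West} = 15.33 − 0.5·9.42 = 10.62.

9.42, 10.62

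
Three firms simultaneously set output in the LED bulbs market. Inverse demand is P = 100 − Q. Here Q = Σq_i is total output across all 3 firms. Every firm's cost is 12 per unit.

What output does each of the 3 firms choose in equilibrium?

22

A representative firm's profit is π_i = q_i(100 − Q) − 12q_i, with Q = q_i + Σ_{j≠i} q_j.
First-order condition: 88 − 2q_i − Σ_{j≠i} q_j = 0.
With identical firms, set every q_j = q: then 88 − 2q − 2q = 0, i.e. q = 88/4 = 22.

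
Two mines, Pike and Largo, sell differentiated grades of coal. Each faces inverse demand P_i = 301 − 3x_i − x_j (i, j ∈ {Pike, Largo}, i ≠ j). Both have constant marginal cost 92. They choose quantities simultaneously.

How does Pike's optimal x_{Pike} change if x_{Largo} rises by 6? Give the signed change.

-1

Mine Pike's profit: π = x_{Pike}(301 − 3x_{Pike} − x_{Largo}) − 92x_{Pike}.
∂π/∂x_{Pike} = 209 − 6x_{Pike} − x_{Largo} = 0 ⇒ x_{Pike} = 209/6 − (1/6)x_{Largo}.
The reaction-function slope is −1/6, so a 6-unit rise in x_{Largo} moves x_{Pike} by −1/6 × 6 = −1. Pike's best response falls — the actions are strategic substitutes.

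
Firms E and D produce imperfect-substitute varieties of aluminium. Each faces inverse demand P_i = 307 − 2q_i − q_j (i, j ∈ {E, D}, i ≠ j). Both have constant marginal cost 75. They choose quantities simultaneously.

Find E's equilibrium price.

Firm E's profit: π = q_E(307 − 2q_E − q_D) − 75q_E.
∂π/∂q_E = 232 − 4q_E − q_D = 0 ⇒ q_E = 58 − 0.25q_D.
The game is symmetric, so in equilibrium q_D = q_E: the reaction function gives 1.25q_E = 58, hence q_E = 46.4.
P_E = 307 − 2·46.4 − 46.4 = 167.8.

167.8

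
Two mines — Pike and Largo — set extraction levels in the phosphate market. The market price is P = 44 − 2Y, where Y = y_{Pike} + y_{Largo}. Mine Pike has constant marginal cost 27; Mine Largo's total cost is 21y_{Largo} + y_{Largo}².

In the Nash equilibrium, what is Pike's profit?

Mine Pike's profit: π = y_{Pike}(44 − 2(y_{Pike} + y_{Largo})) − 27y_{Pike}.
∂π/∂y_{Pike} = 17 − 4y_{Pike} − 2y_{Largo} = 0, so y_{Pike} = 4.25 − 0.5y_{Largo}.
For Largo: ∂π/∂y_{Largo} = 23 − 6y_{Largo} − 2y_{Pike} = 0 ⇒ y_{Largo} = 23/6 − (1/3)y_{Pike}.
Solving the two reaction functions simultaneously: (1 − (−0.5)(−1/3))y_{Pike} = 4.25 − 0.5·(23/6), so (5/6)y_{Pike} = 7/3 and y_{Pike} = 2.8.
Then y_{Largo} = 23/6 − (1/3)·2.8 = 2.9.
Price P = 44 − 2·5.7 = 32.6.
Pike's profit: (32.6 − 27)·2.8 = 15.68.

15.68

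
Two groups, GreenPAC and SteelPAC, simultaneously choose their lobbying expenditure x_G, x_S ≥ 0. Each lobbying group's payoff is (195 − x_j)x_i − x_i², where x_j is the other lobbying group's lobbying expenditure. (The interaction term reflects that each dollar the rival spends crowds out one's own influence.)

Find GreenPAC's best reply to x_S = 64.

GreenPAC's payoff is (195 − x_S)x_G − x_G².
∂π/∂x_G = 195 − x_S − 2x_G = 0, so x_G = 97.5 − 0.5x_S.
At x_S = 64: x_G = 97.5 − 0.5·64 = 65.5.

65.5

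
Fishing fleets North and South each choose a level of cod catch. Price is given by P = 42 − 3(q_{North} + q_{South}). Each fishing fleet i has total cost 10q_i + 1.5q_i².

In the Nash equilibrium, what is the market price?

26

Fishing fleet North's profit: π = q_{North}(42 − 3(q_{North} + q_{South})) − 10q_{North} − 1.5q_{North}².
∂π/∂q_{North} = 32 − 9q_{North} − 3q_{South} = 0, so q_{North} = 32/9 − (1/3)q_{South}.
The game is symmetric, so in equilibrium q_{South} = q_{North}: the reaction function gives (4/3)q_{North} = 32/9, hence q_{North} = 8/3.
Equilibrium price: P = 42 − 3·(16/3) = 26.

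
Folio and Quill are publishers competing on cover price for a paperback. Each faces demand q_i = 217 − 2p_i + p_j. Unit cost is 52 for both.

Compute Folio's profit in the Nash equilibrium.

6050

Folio's profit: π = (p_{Folio} − 52)(217 − 2p_{Folio} + p_{Quill}).
∂π/∂p_{Folio} = 321 − 4p_{Folio} + p_{Quill} = 0 ⇒ p_{Folio} = 80.25 + 0.25p_{Quill}.
Setting p_{Folio} = p_{Quill} in the reaction function: p_{Folio} = 80.25 + 0.25p_{Folio}, so p_{Folio} = 80.25 / 0.75 = 107.
q_{Folio} = 217 − 2·107 + 107 = 110.
Profit = (107 − 52)·110 = 6050.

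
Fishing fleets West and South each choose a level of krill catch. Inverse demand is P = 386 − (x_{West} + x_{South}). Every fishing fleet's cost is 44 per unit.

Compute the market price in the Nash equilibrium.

158

Fishing fleet West's profit: π = x_{West}(386 − (x_{West} + x_{South})) − 44x_{West}.
∂π/∂x_{West} = 342 − 2x_{West} − x_{South} = 0, so x_{West} = 171 − 0.5x_{South}.
By symmetry x_{South} = x_{West}; substituting into the reaction function, 1.5x_{West} = 171 and x_{West} = 114.
Equilibrium price: P = 386 − 228 = 158.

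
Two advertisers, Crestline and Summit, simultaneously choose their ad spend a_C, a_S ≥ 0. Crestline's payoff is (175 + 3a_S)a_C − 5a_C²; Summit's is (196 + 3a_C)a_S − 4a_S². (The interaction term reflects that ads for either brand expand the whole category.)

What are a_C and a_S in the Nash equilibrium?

Expanding Crestline's payoff: 175a_C + 3a_Sa_C − 5a_C².
∂π/∂a_C = 175 + 3a_S − 10a_C = 0, so a_C = 17.5 + 0.3a_S.
Likewise for Summit: a_S = 24.5 + 0.375a_C.
Substituting the second reaction function into the first: a_C = 17.5 + 0.3(24.5 + 0.375a_C), which gives 0.8875a_C = 24.85 ⇒ a_C = 28.
Then a_S = 24.5 + 0.375·28 = 35.

28, 35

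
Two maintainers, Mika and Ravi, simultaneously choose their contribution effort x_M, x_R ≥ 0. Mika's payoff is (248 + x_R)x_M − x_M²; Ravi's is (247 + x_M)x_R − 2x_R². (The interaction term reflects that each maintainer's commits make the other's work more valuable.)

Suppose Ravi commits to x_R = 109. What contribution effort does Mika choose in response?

Expanding Mika's payoff: 248x_M + x_Rx_M − x_M².
∂π/∂x_M = 248 + x_R − 2x_M = 0, so x_M = 124 + 0.5x_R.
At x_R = 109: x_M = 124 + 0.5·109 = 178.5.

178.5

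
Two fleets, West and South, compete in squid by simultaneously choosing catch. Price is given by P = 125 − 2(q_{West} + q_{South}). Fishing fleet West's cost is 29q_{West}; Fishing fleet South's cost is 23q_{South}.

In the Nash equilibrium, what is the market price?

59

Fishing fleet West's profit: π = q_{West}(125 − 2(q_{West} + q_{South})) − 29q_{West}.
∂π/∂q_{West} = 96 − 4q_{West} − 2q_{South} = 0, so q_{West} = 24 − 0.5q_{South}.
By the same steps for South: q_{South} = 25.5 − 0.5q_{West}.
Solving the two reaction functions simultaneously: (1 − (−0.5)(−0.5))q_{West} = 24 − 0.5·25.5, so 0.75q_{West} = 11.25 and q_{West} = 15.
Then q_{South} = 25.5 − 0.5·15 = 18.
Equilibrium price: P = 125 − 2·33 = 59.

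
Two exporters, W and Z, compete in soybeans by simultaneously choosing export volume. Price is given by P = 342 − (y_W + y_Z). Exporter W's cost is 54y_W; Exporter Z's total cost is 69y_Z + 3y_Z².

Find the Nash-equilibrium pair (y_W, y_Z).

135.4, 17.2

Exporter W's profit: π = y_W(342 − (y_W + y_Z)) − 54y_W.
∂π/∂y_W = 288 − 2y_W − y_Z = 0, so y_W = 144 − 0.5y_Z.
For Z: ∂π/∂y_Z = 273 − 8y_Z − y_W = 0 ⇒ y_Z = 34.125 − 0.125y_W.
Solving the two reaction functions simultaneously: (1 − (−0.5)(−0.125))y_W = 144 − 0.5·34.125, so 0.9375y_W = 126.9375 and y_W = 135.4.
Then y_Z = 34.125 − 0.125·135.4 = 17.2.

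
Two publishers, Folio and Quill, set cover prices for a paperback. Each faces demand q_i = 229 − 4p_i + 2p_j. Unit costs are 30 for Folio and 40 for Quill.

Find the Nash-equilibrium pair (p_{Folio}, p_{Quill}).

59.5, 63.5

Folio's profit: π = (p_{Folio} − 30)(229 − 4p_{Folio} + 2p_{Quill}).
∂π/∂p_{Folio} = 349 − 8p_{Folio} + 2p_{Quill} = 0 ⇒ p_{Folio} = 43.625 + 0.25p_{Quill}.
Similarly p_{Quill} = 48.625 + 0.25p_{Folio}.
Plugging p_{Quill} into Folio's best response: p_{Folio} = 43.625 + 0.25(48.625 + 0.25p_{Folio}) ⇒ 0.9375p_{Folio} = 1785/32, so p_{Folio} = 59.5.
Then p_{Quill} = 48.625 + 0.25·59.5 = 63.5.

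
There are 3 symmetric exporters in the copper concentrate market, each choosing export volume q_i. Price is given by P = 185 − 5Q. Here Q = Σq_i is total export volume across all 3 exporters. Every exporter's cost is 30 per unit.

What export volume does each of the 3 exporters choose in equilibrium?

A representative exporter's profit is π_i = q_i(185 − 5Q) − 30q_i, with Q = q_i + Σ_{j≠i} q_j.
First-order condition: 155 − 10q_i − 5Σ_{j≠i} q_j = 0.
In a symmetric equilibrium every exporter chooses the same q, so Σ_{j≠i} q_j = 2q. The condition becomes 155 − 20q = 0, giving q = 155/20 = 7.75.

7.75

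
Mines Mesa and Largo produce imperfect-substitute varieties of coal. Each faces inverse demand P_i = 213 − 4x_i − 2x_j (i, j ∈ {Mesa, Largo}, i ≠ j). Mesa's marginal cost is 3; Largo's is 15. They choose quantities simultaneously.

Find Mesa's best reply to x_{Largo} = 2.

Mine Mesa's profit: π = x_{Mesa}(213 − 4x_{Mesa} − 2x_{Largo}) − 3x_{Mesa}.
∂π/∂x_{Mesa} = 210 − 8x_{Mesa} − 2x_{Largo} = 0 ⇒ x_{Mesa} = 26.25 − 0.25x_{Largo}.
At x_{Largo} = 2: x_{Mesa} = 26.25 − 0.25·2 = 25.75.

25.75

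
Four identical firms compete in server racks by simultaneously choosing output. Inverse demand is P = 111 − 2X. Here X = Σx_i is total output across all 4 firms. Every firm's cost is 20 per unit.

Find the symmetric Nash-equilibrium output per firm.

A representative firm's profit is π_i = x_i(111 − 2X) − 20x_i, with X = x_i + Σ_{j≠i} x_j.
First-order condition: 91 − 4x_i − 2Σ_{j≠i} x_j = 0.
With identical firms, set every x_j = x: then 91 − 4x − 6x = 0, i.e. x = 91/10 = 9.1.

9.1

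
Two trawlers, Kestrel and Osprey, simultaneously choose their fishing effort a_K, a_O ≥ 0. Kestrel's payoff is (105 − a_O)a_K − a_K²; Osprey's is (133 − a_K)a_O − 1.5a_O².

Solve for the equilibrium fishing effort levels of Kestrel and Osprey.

Expanding Kestrel's payoff: 105a_K − a_Oa_K − a_K².
∂π/∂a_K = 105 − a_O − 2a_K = 0, so a_K = 52.5 − 0.5a_O.
Likewise for Osprey: a_O = 133/3 − (1/3)a_K.
Plugging a_O into Kestrel's best response: a_K = 52.5 − 0.5(133/3 − (1/3)a_K) ⇒ (5/6)a_K = 91/3, so a_K = 36.4.
Then a_O = 133/3 − (1/3)·36.4 = 32.2.

36.4, 32.2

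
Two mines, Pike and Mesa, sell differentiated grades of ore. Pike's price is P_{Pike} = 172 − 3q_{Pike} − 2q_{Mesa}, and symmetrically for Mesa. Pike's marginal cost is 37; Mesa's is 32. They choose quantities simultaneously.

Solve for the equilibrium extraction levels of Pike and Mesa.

Mine Pike's profit: π = q_{Pike}(172 − 3q_{Pike} − 2q_{Mesa}) − 37q_{Pike}.
∂π/∂q_{Pike} = 135 − 6q_{Pike} − 2q_{Mesa} = 0 ⇒ q_{Pike} = 22.5 − (1/3)q_{Mesa}.
Similarly q_{Mesa} = 70/3 − (1/3)q_{Pike}.
Substituting the second reaction function into the first: q_{Pike} = 22.5 − (1/3)(70/3 − (1/3)q_{Pike}), which gives (8/9)q_{Pike} = 265/18 ⇒ q_{Pike} = 16.5625.
Then q_{Mesa} = 70/3 − (1/3)·16.5625 = 17.8125.

16.5625, 17.8125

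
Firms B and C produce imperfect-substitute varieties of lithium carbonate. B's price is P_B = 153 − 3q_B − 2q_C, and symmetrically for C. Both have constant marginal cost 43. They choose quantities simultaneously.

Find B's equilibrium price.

84.25

Firm B's profit: π = q_B(153 − 3q_B − 2q_C) − 43q_B.
∂π/∂q_B = 110 − 6q_B − 2q_C = 0 ⇒ q_B = 55/3 − (1/3)q_C.
The game is symmetric, so in equilibrium q_C = q_B: the reaction function gives (4/3)q_B = 55/3, hence q_B = 13.75.
P_B = 153 − 3·13.75 − 2·13.75 = 84.25.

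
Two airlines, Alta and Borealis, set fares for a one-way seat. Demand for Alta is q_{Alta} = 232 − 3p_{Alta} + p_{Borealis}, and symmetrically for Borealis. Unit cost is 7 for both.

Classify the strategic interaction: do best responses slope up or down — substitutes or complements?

Alta's profit: π = (p_{Alta} − 7)(232 − 3p_{Alta} + p_{Borealis}).
∂π/∂p_{Alta} = 253 − 6p_{Alta} + p_{Borealis} = 0 ⇒ p_{Alta} = 253/6 + (1/6)p_{Borealis}.
The best-response slope dp_{Alta}/dp_{Borealis} = 1/6 > 0: the reaction function is upward-sloping, so the choices are strategic complements.

strategic complements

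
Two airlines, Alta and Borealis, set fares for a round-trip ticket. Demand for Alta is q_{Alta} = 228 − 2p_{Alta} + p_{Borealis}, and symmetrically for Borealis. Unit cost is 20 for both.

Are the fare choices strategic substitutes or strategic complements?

strategic complements

Alta's profit: π = (p_{Alta} − 20)(228 − 2p_{Alta} + p_{Borealis}).
∂π/∂p_{Alta} = 268 − 4p_{Alta} + p_{Borealis} = 0 ⇒ p_{Alta} = 67 + 0.25p_{Borealis}.
The best-response slope dp_{Alta}/dp_{Borealis} = 0.25 > 0: the reaction function is upward-sloping, so the choices are strategic complements.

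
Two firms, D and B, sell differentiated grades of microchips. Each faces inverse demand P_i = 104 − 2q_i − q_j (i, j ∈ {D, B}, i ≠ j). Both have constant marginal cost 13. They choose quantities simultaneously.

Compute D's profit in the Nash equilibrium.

Firm D's profit: π = q_D(104 − 2q_D − q_B) − 13q_D.
∂π/∂q_D = 91 − 4q_D − q_B = 0 ⇒ q_D = 22.75 − 0.25q_B.
By symmetry q_B = q_D; substituting into the reaction function, 1.25q_D = 22.75 and q_D = 18.2.
P_D = 104 − 2·18.2 − 18.2 = 49.4.
Profit = (49.4 − 13)·18.2 = 662.48.

662.48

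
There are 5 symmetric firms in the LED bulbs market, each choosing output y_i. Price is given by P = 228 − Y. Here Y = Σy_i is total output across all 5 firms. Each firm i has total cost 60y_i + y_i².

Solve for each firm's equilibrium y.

A representative firm's profit is π_i = y_i(228 − Y) − 60y_i − y_i², with Y = y_i + Σ_{j≠i} y_j.
First-order condition: 168 − 4y_i − Σ_{j≠i} y_j = 0.
With identical firms, set every y_j = y: then 168 − 4y − 4y = 0, i.e. y = 168/8 = 21.

21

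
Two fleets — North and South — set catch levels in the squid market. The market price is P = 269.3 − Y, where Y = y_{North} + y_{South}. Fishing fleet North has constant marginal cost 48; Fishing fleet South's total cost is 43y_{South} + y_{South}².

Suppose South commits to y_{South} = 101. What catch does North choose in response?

60.15

Fishing fleet North's profit: π = y_{North}(269.3 − (y_{North} + y_{South})) − 48y_{North}.
∂π/∂y_{North} = 221.3 − 2y_{North} − y_{South} = 0, so y_{North} = 110.65 − 0.5y_{South}.
At y_{South} = 101: y_{North} = 110.65 − 0.5·101 = 60.15.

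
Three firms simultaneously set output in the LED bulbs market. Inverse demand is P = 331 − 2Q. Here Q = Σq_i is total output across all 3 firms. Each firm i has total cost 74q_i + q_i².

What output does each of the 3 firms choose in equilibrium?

25.7

A representative firm's profit is π_i = q_i(331 − 2Q) − 74q_i − q_i², with Q = q_i + Σ_{j≠i} q_j.
First-order condition: 257 − 6q_i − 2Σ_{j≠i} q_j = 0.
In a symmetric equilibrium every firm chooses the same q, so Σ_{j≠i} q_j = 2q. The condition becomes 257 − 10q = 0, giving q = 257/10 = 25.7.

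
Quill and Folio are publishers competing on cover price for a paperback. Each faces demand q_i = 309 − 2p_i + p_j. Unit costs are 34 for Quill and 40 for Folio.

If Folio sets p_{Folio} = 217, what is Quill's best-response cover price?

Quill's profit: π = (p_{Quill} − 34)(309 − 2p_{Quill} + p_{Folio}).
∂π/∂p_{Quill} = 377 − 4p_{Quill} + p_{Folio} = 0 ⇒ p_{Quill} = 94.25 + 0.25p_{Folio}.
At p_{Folio} = 217: p_{Quill} = 94.25 + 0.25·217 = 148.5.

148.5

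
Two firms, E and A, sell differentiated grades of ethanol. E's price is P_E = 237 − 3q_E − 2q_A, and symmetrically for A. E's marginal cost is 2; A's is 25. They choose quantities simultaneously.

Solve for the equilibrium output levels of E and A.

Firm E's profit: π = q_E(237 − 3q_E − 2q_A) − 2q_E.
∂π/∂q_E = 235 − 6q_E − 2q_A = 0 ⇒ q_E = 235/6 − (1/3)q_A.
Similarly q_A = 106/3 − (1/3)q_E.
Substituting the second reaction function into the first: q_E = 235/6 − (1/3)(106/3 − (1/3)q_E), which gives (8/9)q_E = 493/18 ⇒ q_E = 30.8125.
Then q_A = 106/3 − (1/3)·30.8125 = 25.0625.

30.8125, 25.0625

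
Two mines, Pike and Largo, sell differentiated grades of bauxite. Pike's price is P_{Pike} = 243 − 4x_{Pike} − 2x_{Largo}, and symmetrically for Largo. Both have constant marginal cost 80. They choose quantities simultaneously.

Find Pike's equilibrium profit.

1062.76

Mine Pike's profit: π = x_{Pike}(243 − 4x_{Pike} − 2x_{Largo}) − 80x_{Pike}.
∂π/∂x_{Pike} = 163 − 8x_{Pike} − 2x_{Largo} = 0 ⇒ x_{Pike} = 20.375 − 0.25x_{Largo}.
Setting x_{Pike} = x_{Largo} in the reaction function: x_{Pike} = 20.375 − 0.25x_{Pike}, so x_{Pike} = 20.375 / 1.25 = 16.3.
P_{Pike} = 243 − 4·16.3 − 2·16.3 = 145.2.
Profit = (145.2 − 80)·16.3 = 1062.76.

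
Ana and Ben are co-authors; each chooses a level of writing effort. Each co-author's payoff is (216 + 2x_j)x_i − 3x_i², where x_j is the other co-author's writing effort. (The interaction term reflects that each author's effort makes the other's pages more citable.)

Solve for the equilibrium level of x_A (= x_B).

Ana's payoff is (216 + 2x_B)x_A − 3x_A².
∂π/∂x_A = 216 + 2x_B − 6x_A = 0, so x_A = 36 + (1/3)x_B.
By symmetry x_B = x_A; substituting into the reaction function, (2/3)x_A = 36 and x_A = 54.

54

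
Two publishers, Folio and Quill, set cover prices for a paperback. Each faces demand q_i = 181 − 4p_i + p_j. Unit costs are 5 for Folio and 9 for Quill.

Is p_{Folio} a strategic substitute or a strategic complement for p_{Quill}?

Folio's profit: π = (p_{Folio} − 5)(181 − 4p_{Folio} + p_{Quill}).
∂π/∂p_{Folio} = 201 − 8p_{Folio} + p_{Quill} = 0 ⇒ p_{Folio} = 25.125 + 0.125p_{Quill}.
The best-response slope dp_{Folio}/dp_{Quill} = 0.125 > 0: the reaction function is upward-sloping, so the choices are strategic complements.

strategic complements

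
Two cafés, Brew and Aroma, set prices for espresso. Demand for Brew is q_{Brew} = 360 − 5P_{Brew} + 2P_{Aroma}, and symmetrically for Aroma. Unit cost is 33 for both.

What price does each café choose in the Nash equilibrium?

Brew's profit: π = (P_{Brew} − 33)(360 − 5P_{Brew} + 2P_{Aroma}).
∂π/∂P_{Brew} = 525 − 10P_{Brew} + 2P_{Aroma} = 0 ⇒ P_{Brew} = 52.5 + 0.2P_{Aroma}.
Setting P_{Brew} = P_{Aroma} in the reaction function: P_{Brew} = 52.5 + 0.2P_{Brew}, so P_{Brew} = 52.5 / 0.8 = 65.625.

65.625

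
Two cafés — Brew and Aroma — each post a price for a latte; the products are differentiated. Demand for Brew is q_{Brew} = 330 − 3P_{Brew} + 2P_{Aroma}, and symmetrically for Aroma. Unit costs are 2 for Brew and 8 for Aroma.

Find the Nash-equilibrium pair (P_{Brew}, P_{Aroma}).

85.125, 87.375

Brew's profit: π = (P_{Brew} − 2)(330 − 3P_{Brew} + 2P_{Aroma}).
∂π/∂P_{Brew} = 336 − 6P_{Brew} + 2P_{Aroma} = 0 ⇒ P_{Brew} = 56 + (1/3)P_{Aroma}.
Similarly P_{Aroma} = 59 + (1/3)P_{Brew}.
Substituting the second reaction function into the first: P_{Brew} = 56 + (1/3)(59 + (1/3)P_{Brew}), which gives (8/9)P_{Brew} = 227/3 ⇒ P_{Brew} = 85.125.
Then P_{Aroma} = 59 + (1/3)·85.125 = 87.375.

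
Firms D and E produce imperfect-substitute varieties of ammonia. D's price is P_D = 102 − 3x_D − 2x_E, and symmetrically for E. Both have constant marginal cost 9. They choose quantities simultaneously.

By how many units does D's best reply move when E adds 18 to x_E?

-6

Firm D's profit: π = x_D(102 − 3x_D − 2x_E) − 9x_D.
∂π/∂x_D = 93 − 6x_D − 2x_E = 0 ⇒ x_D = 15.5 − (1/3)x_E.
The reaction-function slope is −1/3, so an 18-unit rise in x_E moves x_D by −1/3 × 18 = −6. D's best response falls — the actions are strategic substitutes.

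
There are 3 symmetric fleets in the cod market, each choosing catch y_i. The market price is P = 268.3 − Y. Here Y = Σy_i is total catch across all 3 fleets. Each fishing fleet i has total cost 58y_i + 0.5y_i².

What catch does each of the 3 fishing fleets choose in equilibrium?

42.06

A representative fishing fleet's profit is π_i = y_i(268.3 − Y) − 58y_i − 0.5y_i², with Y = y_i + Σ_{j≠i} y_j.
First-order condition: 210.3 − 3y_i − Σ_{j≠i} y_j = 0.
With identical fishing fleets, set every y_j = y: then 210.3 − 3y − 2y = 0, i.e. y = 210.3/5 = 42.06.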